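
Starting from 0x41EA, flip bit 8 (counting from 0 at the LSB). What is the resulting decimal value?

16618

x = 100000111101010
bit 8 is currently 1; toggle it via x ^ (1 << 8) = x ^ 256
→ 100000011101010 = 16618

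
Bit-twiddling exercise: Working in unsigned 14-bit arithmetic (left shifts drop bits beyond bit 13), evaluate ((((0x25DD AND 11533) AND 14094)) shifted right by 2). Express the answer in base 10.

2371

0x25DD = 10010111011101
11533 = 10110100001101
→ AND → 10010100001101 = 9485
14094 = 11011100001110
→ AND → 10010100001100 = 9484
→ shifted right by 2 → 00100101000011 = 2371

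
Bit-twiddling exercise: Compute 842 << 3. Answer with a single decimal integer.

6736

842 = 0001101001010
shift left by 3 → 1101001010000 = 6736
(equivalently, 842 × 2^3 = 842 × 8)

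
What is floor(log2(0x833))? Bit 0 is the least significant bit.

11

0x833 = 100000110011
The topmost 1 is at position 11 (since 2^11 = 2048 ≤ 2099 < 4096).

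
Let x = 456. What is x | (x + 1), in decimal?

457

x = 111001000 = 456
x + 1 = 111001001
OR    = 111001001 = 457
(x | (x + 1) sets the lowest cleared bit.)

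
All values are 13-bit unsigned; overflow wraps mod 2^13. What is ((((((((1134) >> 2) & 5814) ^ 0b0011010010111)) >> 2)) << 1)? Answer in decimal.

1134 = 0010001101110
→ >> 2 → 0000100011011 = 283
5814 = 1011010110110
→ & → 0000000010010 = 18
0b0011010010111 = 0011010010111
→ ^ → 0011010000101 = 1669
→ >> 2 → 0000110100001 = 417
→ << 1 (mod 2^13) → 0001101000010 = 834

834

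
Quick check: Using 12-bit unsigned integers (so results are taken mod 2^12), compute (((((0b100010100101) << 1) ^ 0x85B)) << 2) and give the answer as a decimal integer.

0b100010100101 = 100010100101
→ << 1 (mod 2^12) → 000101001010 = 330
0x85B = 100001011011
→ ^ → 100100010001 = 2321
→ << 2 (mod 2^12) → 010001000100 = 1092

1092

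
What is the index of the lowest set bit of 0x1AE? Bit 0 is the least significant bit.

0x1AE = 110101110
Trailing zeros: 1, so the lowest set bit is bit 1 (value 2).

1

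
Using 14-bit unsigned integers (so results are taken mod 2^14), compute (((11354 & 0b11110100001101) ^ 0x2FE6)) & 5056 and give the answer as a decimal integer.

960

11354 = 10110001011010
0b11110100001101 = 11110100001101
→ & → 10110000001000 = 11272
0x2FE6 = 10111111100110
→ ^ → 00001111101110 = 1006
5056 = 01001111000000
→ & → 00001111000000 = 960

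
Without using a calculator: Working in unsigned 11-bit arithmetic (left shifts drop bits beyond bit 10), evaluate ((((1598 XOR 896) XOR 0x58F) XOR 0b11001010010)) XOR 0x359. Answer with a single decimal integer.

1598 = 11000111110
896 = 01110000000
→ XOR → 10110111110 = 1470
0x58F = 10110001111
→ XOR → 00000110001 = 49
0b11001010010 = 11001010010
→ XOR → 11001100011 = 1635
0x359 = 01101011001
→ XOR → 10100111010 = 1338

1338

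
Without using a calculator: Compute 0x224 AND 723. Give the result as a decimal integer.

0x224 = 1000100100
723 = 1011010011
AND → 1000000000 = 512

512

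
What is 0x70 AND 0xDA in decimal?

80

0x70 = 01110000
0xDA = 11011010
AND → 01010000 = 80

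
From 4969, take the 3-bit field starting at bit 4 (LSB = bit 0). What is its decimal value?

6

v = 1001101101001
Shift right by 4: 100110110
Mask low 3 bits: 110 = 6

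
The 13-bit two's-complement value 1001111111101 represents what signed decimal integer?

-3075

pattern = 1001111111101 (MSB is 1 ⇒ negative)
Invert: 0110000000010, add 1 → 0110000000011 = 3075, so the value is -3075.
(Equivalently: 5117 - 2^13 = 5117 - 8192 = -3075.)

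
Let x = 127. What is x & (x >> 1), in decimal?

63

x = 1111111 = 127
x>>1 = 0111111
AND  = 0111111 = 63
(x & (x >> 1) has a 1 wherever x has two consecutive 1 bits.)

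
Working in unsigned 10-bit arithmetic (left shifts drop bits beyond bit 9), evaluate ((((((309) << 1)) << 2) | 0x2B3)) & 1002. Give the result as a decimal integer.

309 = 0100110101
→ << 1 (mod 2^10) → 1001101010 = 618
→ << 2 (mod 2^10) → 0110101000 = 424
0x2B3 = 1010110011
→ | → 1110111011 = 955
1002 = 1111101010
→ & → 1110101010 = 938

938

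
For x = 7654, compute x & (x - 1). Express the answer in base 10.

x = 1110111100110 = 7654
x - 1 = 1110111100101
AND   = 1110111100100 = 7652
(x & (x - 1) clears the lowest set bit of x.)

7652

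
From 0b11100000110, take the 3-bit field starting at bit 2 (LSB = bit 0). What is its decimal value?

v = 11100000110
Shift right by 2: 111000001
Mask low 3 bits: 001 = 1

1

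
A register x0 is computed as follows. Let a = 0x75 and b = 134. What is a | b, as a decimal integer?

247

0x75 = 01110101
134 = 10000110
 OR → 11110111 = 247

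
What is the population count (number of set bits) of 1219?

5

1219 = 10011000011
Count the 1s: 1 + 1 + 1 + 1 + 1 = 5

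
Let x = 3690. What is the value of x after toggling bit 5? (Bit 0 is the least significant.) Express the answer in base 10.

3658

x = 111001101010
bit 5 is currently 1; toggle it via x ^ (1 << 5) = x ^ 32
→ 111001001010 = 3658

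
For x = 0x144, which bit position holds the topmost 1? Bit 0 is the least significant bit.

0x144 = 101000100
The topmost 1 is at position 8 (since 2^8 = 256 ≤ 324 < 512).

8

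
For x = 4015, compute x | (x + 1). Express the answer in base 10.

4031

x = 111110101111 = 4015
x + 1 = 111110110000
OR    = 111110111111 = 4031
(x | (x + 1) sets the lowest cleared bit.)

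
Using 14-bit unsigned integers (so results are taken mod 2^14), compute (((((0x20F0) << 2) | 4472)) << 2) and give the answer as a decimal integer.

4064

0x20F0 = 10000011110000
→ << 2 (mod 2^14) → 00001111000000 = 960
4472 = 01000101111000
→ | → 01001111111000 = 5112
→ << 2 (mod 2^14) → 00111111100000 = 4064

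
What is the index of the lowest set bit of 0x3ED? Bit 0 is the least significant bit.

0

0x3ED = 1111101101
Trailing zeros: 0, so the lowest set bit is bit 0 (value 1).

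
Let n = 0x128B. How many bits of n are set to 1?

6

0x128B = 1001010001011
Count the 1s: 1 + 1 + 1 + 1 + 1 + 1 = 6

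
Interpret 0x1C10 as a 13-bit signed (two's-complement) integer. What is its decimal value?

pattern = 1110000010000 (MSB is 1 ⇒ negative)
Invert: 0001111101111, add 1 → 0001111110000 = 1008, so the value is -1008.
(Equivalently: 7184 - 2^13 = 7184 - 8192 = -1008.)

-1008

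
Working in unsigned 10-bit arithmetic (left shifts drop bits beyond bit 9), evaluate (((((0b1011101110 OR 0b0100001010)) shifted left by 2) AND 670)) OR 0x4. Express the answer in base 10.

668

0b1011101110 = 1011101110
0b0100001010 = 0100001010
→ OR → 1111101110 = 1006
→ shifted left by 2 (mod 2^10) → 1110111000 = 952
670 = 1010011110
→ AND → 1010011000 = 664
0x4 = 0000000100
→ OR → 1010011100 = 668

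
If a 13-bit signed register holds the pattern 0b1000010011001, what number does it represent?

-3943

pattern = 1000010011001 (MSB is 1 ⇒ negative)
Invert: 0111101100110, add 1 → 0111101100111 = 3943, so the value is -3943.
(Equivalently: 4249 - 2^13 = 4249 - 8192 = -3943.)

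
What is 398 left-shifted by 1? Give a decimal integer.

398 = 0110001110
shift left by 1 → 1100011100 = 796
(equivalently, 398 × 2^1 = 398 × 2)

796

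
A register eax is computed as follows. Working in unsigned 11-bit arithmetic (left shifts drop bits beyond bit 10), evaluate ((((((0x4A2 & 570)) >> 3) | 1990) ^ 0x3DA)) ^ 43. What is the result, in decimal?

0x4A2 = 10010100010
570 = 01000111010
→ & → 00000100010 = 34
→ >> 3 → 00000000100 = 4
1990 = 11111000110
→ | → 11111000110 = 1990
0x3DA = 01111011010
→ ^ → 10000011100 = 1052
43 = 00000101011
→ ^ → 10000110111 = 1079

1079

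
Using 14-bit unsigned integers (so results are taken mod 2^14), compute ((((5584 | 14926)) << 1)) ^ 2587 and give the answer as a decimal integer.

5584 = 01010111010000
14926 = 11101001001110
→ | → 11111111011110 = 16350
→ << 1 (mod 2^14) → 11111110111100 = 16316
2587 = 00101000011011
→ ^ → 11010110100111 = 13735

13735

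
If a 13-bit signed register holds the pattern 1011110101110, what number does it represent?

pattern = 1011110101110 (MSB is 1 ⇒ negative)
Invert: 0100001010001, add 1 → 0100001010010 = 2130, so the value is -2130.
(Equivalently: 6062 - 2^13 = 6062 - 8192 = -2130.)

-2130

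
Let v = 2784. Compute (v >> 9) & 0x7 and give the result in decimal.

v = 101011100000
Shift right by 9: 101
Mask low 3 bits: 101 = 5

5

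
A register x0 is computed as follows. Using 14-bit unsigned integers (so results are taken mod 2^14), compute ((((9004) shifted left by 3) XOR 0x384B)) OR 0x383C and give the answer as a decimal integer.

14655

9004 = 10001100101100
→ shifted left by 3 (mod 2^14) → 01100101100000 = 6496
0x384B = 11100001001011
→ XOR → 10000100101011 = 8491
0x383C = 11100000111100
→ OR → 11100100111111 = 14655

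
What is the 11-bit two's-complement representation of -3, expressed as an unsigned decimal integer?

2045

3 in 11 bits: 00000000011
Invert: 11111111100
Add 1:  11111111101 = 2045
(Check: 2^11 - 3 = 2048 - 3 = 2045.)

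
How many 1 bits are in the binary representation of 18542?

18542 = 100100001101110
Count the 1s: 1 + 1 + 1 + 1 + 1 + 1 + 1 = 7

7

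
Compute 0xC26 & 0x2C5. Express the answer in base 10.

0xC26 = 110000100110
0x2C5 = 001011000101
AND → 000000000100 = 4

4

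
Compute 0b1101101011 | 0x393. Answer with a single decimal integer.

a = 1101101011
0x393 = 1110010011
 OR → 1111111011 = 1019

1019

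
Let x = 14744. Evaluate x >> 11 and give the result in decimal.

7

14744 = 11100110011000
shift right by 11 → 00000000000111 = 7
(equivalently, floor(14744 / 2048))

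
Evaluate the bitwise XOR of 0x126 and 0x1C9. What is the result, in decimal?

0x126 = 100100110
0x1C9 = 111001001
XOR → 011101111 = 239

239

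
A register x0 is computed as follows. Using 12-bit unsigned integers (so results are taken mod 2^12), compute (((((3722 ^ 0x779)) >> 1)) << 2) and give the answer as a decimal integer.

996

3722 = 111010001010
0x779 = 011101111001
→ ^ → 100111110011 = 2547
→ >> 1 → 010011111001 = 1273
→ << 2 (mod 2^12) → 001111100100 = 996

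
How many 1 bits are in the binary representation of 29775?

29775 = 111010001001111
Count the 1s: 1 + 1 + 1 + 1 + 1 + 1 + 1 + 1 + 1 = 9

9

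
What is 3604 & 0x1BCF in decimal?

3604 = 0111000010100
0x1BCF = 1101111001111
AND → 0101000000100 = 2564

2564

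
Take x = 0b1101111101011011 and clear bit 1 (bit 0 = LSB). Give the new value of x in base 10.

57177

x = 1101111101011011
bit 1 is currently 1; clear it via x & ~(1 << 1) = x & ~2
→ 1101111101011001 = 57177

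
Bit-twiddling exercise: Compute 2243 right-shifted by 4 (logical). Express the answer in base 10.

2243 = 100011000011
shift right by 4 → 000010001100 = 140
(equivalently, floor(2243 / 16))

140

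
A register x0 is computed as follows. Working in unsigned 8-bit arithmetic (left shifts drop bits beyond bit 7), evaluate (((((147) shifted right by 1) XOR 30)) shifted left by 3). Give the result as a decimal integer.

184

147 = 10010011
→ shifted right by 1 → 01001001 = 73
30 = 00011110
→ XOR → 01010111 = 87
→ shifted left by 3 (mod 2^8) → 10111000 = 184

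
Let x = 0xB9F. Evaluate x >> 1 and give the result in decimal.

1487

0xB9F = 101110011111
shift right by 1 → 010111001111 = 1487
(equivalently, floor(2975 / 2))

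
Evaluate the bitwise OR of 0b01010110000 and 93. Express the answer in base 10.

765

a = 1010110000
93 = 0001011101
 OR → 1011111101 = 765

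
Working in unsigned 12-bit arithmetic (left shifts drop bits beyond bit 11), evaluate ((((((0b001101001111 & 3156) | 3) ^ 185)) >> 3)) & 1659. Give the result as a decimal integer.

0b001101001111 = 001101001111
3156 = 110001010100
→ & → 000001000100 = 68
3 = 000000000011
→ | → 000001000111 = 71
185 = 000010111001
→ ^ → 000011111110 = 254
→ >> 3 → 000000011111 = 31
1659 = 011001111011
→ & → 000000011011 = 27

27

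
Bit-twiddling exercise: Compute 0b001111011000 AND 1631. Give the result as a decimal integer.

a = 01111011000
1631 = 11001011111
AND → 01001011000 = 600

600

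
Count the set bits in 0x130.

0x130 = 100110000
Count the 1s: 1 + 1 + 1 = 3

3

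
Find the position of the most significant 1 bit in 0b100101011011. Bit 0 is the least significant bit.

11

0b100101011011 = 100101011011
The topmost 1 is at position 11 (since 2^11 = 2048 ≤ 2395 < 4096).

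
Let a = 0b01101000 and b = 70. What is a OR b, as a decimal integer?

a = 1101000
70 = 1000110
 OR → 1101110 = 110

110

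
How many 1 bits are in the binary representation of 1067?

5

1067 = 10000101011
Count the 1s: 1 + 1 + 1 + 1 + 1 = 5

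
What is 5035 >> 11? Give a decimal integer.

5035 = 1001110101011
shift right by 11 → 0000000000010 = 2
(equivalently, floor(5035 / 2048))

2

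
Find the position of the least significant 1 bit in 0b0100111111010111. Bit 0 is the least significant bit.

0

0b0100111111010111 = 100111111010111
Trailing zeros: 0, so the lowest set bit is bit 0 (value 1).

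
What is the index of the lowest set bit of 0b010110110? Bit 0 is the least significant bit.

1

0b010110110 = 10110110
Trailing zeros: 1, so the lowest set bit is bit 1 (value 2).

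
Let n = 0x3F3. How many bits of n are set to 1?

0x3F3 = 1111110011
Count the 1s: 1 + 1 + 1 + 1 + 1 + 1 + 1 + 1 = 8

8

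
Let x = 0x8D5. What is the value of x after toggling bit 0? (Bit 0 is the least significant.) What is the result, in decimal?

2260

x = 100011010101
bit 0 is currently 1; toggle it via x ^ (1 << 0) = x ^ 1
→ 100011010100 = 2260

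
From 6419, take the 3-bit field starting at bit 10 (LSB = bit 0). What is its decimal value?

v = 001100100010011
Shift right by 10: 00110
Mask low 3 bits: 110 = 6

6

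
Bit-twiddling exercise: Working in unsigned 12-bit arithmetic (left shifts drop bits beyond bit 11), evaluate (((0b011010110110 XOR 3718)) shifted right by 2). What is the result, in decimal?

0b011010110110 = 011010110110
3718 = 111010000110
→ XOR → 100000110000 = 2096
→ shifted right by 2 → 001000001100 = 524

524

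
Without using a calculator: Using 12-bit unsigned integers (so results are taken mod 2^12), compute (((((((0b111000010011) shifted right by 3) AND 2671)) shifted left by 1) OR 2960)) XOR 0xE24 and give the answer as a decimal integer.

0b111000010011 = 111000010011
→ shifted right by 3 → 000111000010 = 450
2671 = 101001101111
→ AND → 000001000010 = 66
→ shifted left by 1 (mod 2^12) → 000010000100 = 132
2960 = 101110010000
→ OR → 101110010100 = 2964
0xE24 = 111000100100
→ XOR → 010110110000 = 1456

1456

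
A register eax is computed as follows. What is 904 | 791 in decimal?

927

904 = 1110001000
791 = 1100010111
 OR → 1110011111 = 927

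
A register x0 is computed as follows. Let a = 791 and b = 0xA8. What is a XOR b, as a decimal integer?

959

791 = 1100010111
0xA8 = 0010101000
XOR → 1110111111 = 959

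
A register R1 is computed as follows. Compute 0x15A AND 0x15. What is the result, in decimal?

0x15A = 101011010
0x15 = 000010101
AND → 000010000 = 16

16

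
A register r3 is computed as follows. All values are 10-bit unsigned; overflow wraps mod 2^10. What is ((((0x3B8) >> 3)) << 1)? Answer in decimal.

0x3B8 = 1110111000
→ >> 3 → 0001110111 = 119
→ << 1 (mod 2^10) → 0011101110 = 238

238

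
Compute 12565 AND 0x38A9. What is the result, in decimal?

12565 = 11000100010101
0x38A9 = 11100010101001
AND → 11000000000001 = 12289

12289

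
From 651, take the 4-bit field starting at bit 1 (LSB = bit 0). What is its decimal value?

5

v = 00001010001011
Shift right by 1: 0000101000101
Mask low 4 bits: 0101 = 5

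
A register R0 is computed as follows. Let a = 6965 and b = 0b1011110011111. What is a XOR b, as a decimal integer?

3242

6965 = 1101100110101
b = 1011110011111
XOR → 0110010101010 = 3242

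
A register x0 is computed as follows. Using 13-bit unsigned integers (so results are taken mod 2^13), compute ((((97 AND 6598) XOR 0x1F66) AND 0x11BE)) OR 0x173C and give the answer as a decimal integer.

5950

97 = 0000001100001
6598 = 1100111000110
→ AND → 0000001000000 = 64
0x1F66 = 1111101100110
→ XOR → 1111100100110 = 7974
0x11BE = 1000110111110
→ AND → 1000100100110 = 4390
0x173C = 1011100111100
→ OR → 1011100111110 = 5950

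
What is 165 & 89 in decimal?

1

165 = 10100101
89 = 01011001
AND → 00000001 = 1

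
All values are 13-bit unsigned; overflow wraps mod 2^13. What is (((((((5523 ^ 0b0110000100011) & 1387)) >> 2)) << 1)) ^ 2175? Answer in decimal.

5523 = 1010110010011
0b0110000100011 = 0110000100011
→ ^ → 1100110110000 = 6576
1387 = 0010101101011
→ & → 0000100100000 = 288
→ >> 2 → 0000001001000 = 72
→ << 1 (mod 2^13) → 0000010010000 = 144
2175 = 0100001111111
→ ^ → 0100011101111 = 2287

2287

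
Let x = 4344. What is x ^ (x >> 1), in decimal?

6276

x = 1000011111000 = 4344
x>>1 = 0100001111100
XOR  = 1100010000100 = 6276
(x ^ (x >> 1) gives the standard binary-reflected Gray code of x.)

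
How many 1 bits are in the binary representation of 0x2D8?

5

0x2D8 = 1011011000
Count the 1s: 1 + 1 + 1 + 1 + 1 = 5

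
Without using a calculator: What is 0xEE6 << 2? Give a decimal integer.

0xEE6 = 00111011100110
shift left by 2 → 11101110011000 = 15256
(equivalently, 3814 × 2^2 = 3814 × 4)

15256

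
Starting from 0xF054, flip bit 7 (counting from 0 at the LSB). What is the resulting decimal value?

61652

x = 1111000001010100
bit 7 is currently 0; toggle it via x ^ (1 << 7) = x ^ 128
→ 1111000011010100 = 61652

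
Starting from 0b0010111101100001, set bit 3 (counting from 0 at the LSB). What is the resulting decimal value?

x = 0010111101100001
bit 3 is currently 0; set it via x | (1 << 3) = x | 8
→ 0010111101101001 = 12137

12137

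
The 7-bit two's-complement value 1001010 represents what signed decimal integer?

-54

pattern = 1001010 (MSB is 1 ⇒ negative)
Invert: 0110101, add 1 → 0110110 = 54, so the value is -54.
(Equivalently: 74 - 2^7 = 74 - 128 = -54.)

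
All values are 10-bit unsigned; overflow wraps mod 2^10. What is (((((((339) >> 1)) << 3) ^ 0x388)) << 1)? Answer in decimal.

384

339 = 0101010011
→ >> 1 → 0010101001 = 169
→ << 3 (mod 2^10) → 0101001000 = 328
0x388 = 1110001000
→ ^ → 1011000000 = 704
→ << 1 (mod 2^10) → 0110000000 = 384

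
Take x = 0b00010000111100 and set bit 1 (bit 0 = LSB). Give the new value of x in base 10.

1086

x = 00010000111100
bit 1 is currently 0; set it via x | (1 << 1) = x | 2
→ 00010000111110 = 1086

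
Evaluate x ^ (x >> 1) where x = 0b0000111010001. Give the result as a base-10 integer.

x = 111010001 = 465
x>>1 = 011101000
XOR  = 100111001 = 313
(x ^ (x >> 1) gives the standard binary-reflected Gray code of x.)

313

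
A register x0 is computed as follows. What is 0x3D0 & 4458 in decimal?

320

0x3D0 = 0001111010000
4458 = 1000101101010
AND → 0000101000000 = 320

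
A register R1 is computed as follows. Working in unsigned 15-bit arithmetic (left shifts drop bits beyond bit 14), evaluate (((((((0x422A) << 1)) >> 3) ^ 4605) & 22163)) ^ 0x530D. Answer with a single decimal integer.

17182

0x422A = 100001000101010
→ << 1 (mod 2^15) → 000010001010100 = 1108
→ >> 3 → 000000010001010 = 138
4605 = 001000111111101
→ ^ → 001000101110111 = 4471
22163 = 101011010010011
→ & → 001000000010011 = 4115
0x530D = 101001100001101
→ ^ → 100001100011110 = 17182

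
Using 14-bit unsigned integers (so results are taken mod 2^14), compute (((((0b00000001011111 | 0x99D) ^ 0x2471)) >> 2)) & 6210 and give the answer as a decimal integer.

2114

0b00000001011111 = 00000001011111
0x99D = 00100110011101
→ | → 00100111011111 = 2527
0x2471 = 10010001110001
→ ^ → 10110110101110 = 11694
→ >> 2 → 00101101101011 = 2923
6210 = 01100001000010
→ & → 00100001000010 = 2114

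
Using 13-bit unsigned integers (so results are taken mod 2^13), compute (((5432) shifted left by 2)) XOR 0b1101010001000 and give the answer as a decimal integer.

3688

5432 = 1010100111000
→ shifted left by 2 (mod 2^13) → 1010011100000 = 5344
0b1101010001000 = 1101010001000
→ XOR → 0111001101000 = 3688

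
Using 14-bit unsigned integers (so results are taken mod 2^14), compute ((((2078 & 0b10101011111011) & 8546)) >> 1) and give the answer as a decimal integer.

1

2078 = 00100000011110
0b10101011111011 = 10101011111011
→ & → 00100000011010 = 2074
8546 = 10000101100010
→ & → 00000000000010 = 2
→ >> 1 → 00000000000001 = 1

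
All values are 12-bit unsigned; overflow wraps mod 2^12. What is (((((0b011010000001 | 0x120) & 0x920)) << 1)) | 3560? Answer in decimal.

0b011010000001 = 011010000001
0x120 = 000100100000
→ | → 011110100001 = 1953
0x920 = 100100100000
→ & → 000100100000 = 288
→ << 1 (mod 2^12) → 001001000000 = 576
3560 = 110111101000
→ | → 111111101000 = 4072

4072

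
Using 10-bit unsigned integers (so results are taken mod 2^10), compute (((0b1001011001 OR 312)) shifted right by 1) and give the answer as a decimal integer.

444

0b1001011001 = 1001011001
312 = 0100111000
→ OR → 1101111001 = 889
→ shifted right by 1 → 0110111100 = 444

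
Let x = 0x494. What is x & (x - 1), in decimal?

1168

x = 10010010100 = 1172
x - 1 = 10010010011
AND   = 10010010000 = 1168
(x & (x - 1) clears the lowest set bit of x.)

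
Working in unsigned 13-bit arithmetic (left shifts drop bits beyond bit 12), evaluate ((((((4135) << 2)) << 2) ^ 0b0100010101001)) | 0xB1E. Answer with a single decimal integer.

3039

4135 = 1000000100111
→ << 2 (mod 2^13) → 0000010011100 = 156
→ << 2 (mod 2^13) → 0001001110000 = 624
0b0100010101001 = 0100010101001
→ ^ → 0101011011001 = 2777
0xB1E = 0101100011110
→ | → 0101111011111 = 3039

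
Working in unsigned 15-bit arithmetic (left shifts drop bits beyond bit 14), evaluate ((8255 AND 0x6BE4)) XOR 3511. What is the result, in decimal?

8255 = 010000000111111
0x6BE4 = 110101111100100
→ AND → 010000000100100 = 8228
3511 = 000110110110111
→ XOR → 010110110010011 = 11667

11667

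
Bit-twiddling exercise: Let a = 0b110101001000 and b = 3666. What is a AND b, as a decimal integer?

3136

a = 110101001000
3666 = 111001010010
AND → 110001000000 = 3136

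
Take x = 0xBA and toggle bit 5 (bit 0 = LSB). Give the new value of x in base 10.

154

x = 000010111010
bit 5 is currently 1; toggle it via x ^ (1 << 5) = x ^ 32
→ 000010011010 = 154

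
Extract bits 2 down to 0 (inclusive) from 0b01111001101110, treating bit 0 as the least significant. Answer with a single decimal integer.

v = 01111001101110
Shift right by 0: 01111001101110
Mask low 3 bits: 110 = 6

6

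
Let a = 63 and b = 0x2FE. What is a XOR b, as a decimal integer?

705

63 = 0000111111
0x2FE = 1011111110
XOR → 1011000001 = 705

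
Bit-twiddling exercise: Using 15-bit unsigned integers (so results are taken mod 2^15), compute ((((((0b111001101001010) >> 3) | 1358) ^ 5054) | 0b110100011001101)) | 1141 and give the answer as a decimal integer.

0b111001101001010 = 111001101001010
→ >> 3 → 000111001101001 = 3689
1358 = 000010101001110
→ | → 000111101101111 = 3951
5054 = 001001110111110
→ ^ → 001110011010001 = 7377
0b110100011001101 = 110100011001101
→ | → 111110011011101 = 31965
1141 = 000010001110101
→ | → 111110011111101 = 31997

31997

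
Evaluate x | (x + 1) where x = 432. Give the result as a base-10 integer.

433

x = 110110000 = 432
x + 1 = 110110001
OR    = 110110001 = 433
(x | (x + 1) sets the lowest cleared bit.)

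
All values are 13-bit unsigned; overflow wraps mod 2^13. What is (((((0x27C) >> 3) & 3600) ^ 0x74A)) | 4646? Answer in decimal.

0x27C = 0001001111100
→ >> 3 → 0000001001111 = 79
3600 = 0111000010000
→ & → 0000000000000 = 0
0x74A = 0011101001010
→ ^ → 0011101001010 = 1866
4646 = 1001000100110
→ | → 1011101101110 = 5998

5998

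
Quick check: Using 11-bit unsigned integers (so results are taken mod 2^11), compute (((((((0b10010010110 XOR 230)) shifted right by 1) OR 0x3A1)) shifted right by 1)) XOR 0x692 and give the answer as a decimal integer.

0b10010010110 = 10010010110
230 = 00011100110
→ XOR → 10001110000 = 1136
→ shifted right by 1 → 01000111000 = 568
0x3A1 = 01110100001
→ OR → 01110111001 = 953
→ shifted right by 1 → 00111011100 = 476
0x692 = 11010010010
→ XOR → 11101001110 = 1870

1870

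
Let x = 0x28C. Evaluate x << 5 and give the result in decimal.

20864

0x28C = 000001010001100
shift left by 5 → 101000110000000 = 20864
(equivalently, 652 × 2^5 = 652 × 32)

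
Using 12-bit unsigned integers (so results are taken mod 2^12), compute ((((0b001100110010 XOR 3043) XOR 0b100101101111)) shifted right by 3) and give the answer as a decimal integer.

0b001100110010 = 001100110010
3043 = 101111100011
→ XOR → 100011010001 = 2257
0b100101101111 = 100101101111
→ XOR → 000110111110 = 446
→ shifted right by 3 → 000000110111 = 55

55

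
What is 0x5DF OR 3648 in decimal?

0x5DF = 010111011111
3648 = 111001000000
 OR → 111111011111 = 4063

4063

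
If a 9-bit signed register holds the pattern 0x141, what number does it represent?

pattern = 101000001 (MSB is 1 ⇒ negative)
Invert: 010111110, add 1 → 010111111 = 191, so the value is -191.
(Equivalently: 321 - 2^9 = 321 - 512 = -191.)

-191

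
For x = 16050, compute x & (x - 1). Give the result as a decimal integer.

x = 11111010110010 = 16050
x - 1 = 11111010110001
AND   = 11111010110000 = 16048
(x & (x - 1) clears the lowest set bit of x.)

16048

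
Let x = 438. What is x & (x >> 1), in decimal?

146

x = 110110110 = 438
x>>1 = 011011011
AND  = 010010010 = 146
(x & (x >> 1) has a 1 wherever x has two consecutive 1 bits.)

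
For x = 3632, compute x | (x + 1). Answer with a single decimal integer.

3633

x = 111000110000 = 3632
x + 1 = 111000110001
OR    = 111000110001 = 3633
(x | (x + 1) sets the lowest cleared bit.)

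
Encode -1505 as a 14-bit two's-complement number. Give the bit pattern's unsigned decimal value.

1505 in 14 bits: 00010111100001
Invert: 11101000011110
Add 1:  11101000011111 = 14879
(Check: 2^14 - 1505 = 16384 - 1505 = 14879.)

14879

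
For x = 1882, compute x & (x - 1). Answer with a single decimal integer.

x = 11101011010 = 1882
x - 1 = 11101011001
AND   = 11101011000 = 1880
(x & (x - 1) clears the lowest set bit of x.)

1880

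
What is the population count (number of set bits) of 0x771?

0x771 = 11101110001
Count the 1s: 1 + 1 + 1 + 1 + 1 + 1 + 1 = 7

7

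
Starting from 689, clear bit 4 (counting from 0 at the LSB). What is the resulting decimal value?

673

x = 1010110001
bit 4 is currently 1; clear it via x & ~(1 << 4) = x & ~16
→ 1010100001 = 673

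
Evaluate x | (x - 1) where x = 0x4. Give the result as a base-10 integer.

x = 100 = 4
x - 1 = 011
OR    = 111 = 7
(x | (x - 1) sets all bits below the lowest set bit.)

7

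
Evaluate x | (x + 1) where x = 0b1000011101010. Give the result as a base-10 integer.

4331

x = 1000011101010 = 4330
x + 1 = 1000011101011
OR    = 1000011101011 = 4331
(x | (x + 1) sets the lowest cleared bit.)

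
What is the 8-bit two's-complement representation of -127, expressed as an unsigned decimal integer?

127 in 8 bits: 01111111
Invert: 10000000
Add 1:  10000001 = 129
(Check: 2^8 - 127 = 256 - 127 = 129.)

129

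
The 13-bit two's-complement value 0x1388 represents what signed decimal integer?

pattern = 1001110001000 (MSB is 1 ⇒ negative)
Invert: 0110001110111, add 1 → 0110001111000 = 3192, so the value is -3192.
(Equivalently: 5000 - 2^13 = 5000 - 8192 = -3192.)

-3192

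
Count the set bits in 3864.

3864 = 111100011000
Count the 1s: 1 + 1 + 1 + 1 + 1 + 1 = 6

6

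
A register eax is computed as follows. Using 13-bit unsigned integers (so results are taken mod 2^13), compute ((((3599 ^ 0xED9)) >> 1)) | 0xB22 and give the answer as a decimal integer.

2923

3599 = 0111000001111
0xED9 = 0111011011001
→ ^ → 0000011010110 = 214
→ >> 1 → 0000001101011 = 107
0xB22 = 0101100100010
→ | → 0101101101011 = 2923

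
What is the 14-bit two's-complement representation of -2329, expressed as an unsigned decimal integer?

14055

2329 in 14 bits: 00100100011001
Invert: 11011011100110
Add 1:  11011011100111 = 14055
(Check: 2^14 - 2329 = 16384 - 2329 = 14055.)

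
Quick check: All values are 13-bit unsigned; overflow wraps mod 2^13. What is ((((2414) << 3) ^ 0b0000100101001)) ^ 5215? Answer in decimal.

7686

2414 = 0100101101110
→ << 3 (mod 2^13) → 0101101110000 = 2928
0b0000100101001 = 0000100101001
→ ^ → 0101001011001 = 2649
5215 = 1010001011111
→ ^ → 1111000000110 = 7686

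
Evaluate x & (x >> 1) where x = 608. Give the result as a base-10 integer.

32

x = 1001100000 = 608
x>>1 = 0100110000
AND  = 0000100000 = 32
(x & (x >> 1) has a 1 wherever x has two consecutive 1 bits.)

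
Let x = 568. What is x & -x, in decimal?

x = 1000111000 = 568
-x (two's complement) = …0111001000
AND   = 0000001000 = 8
(x & -x isolates the lowest set bit of x.)

8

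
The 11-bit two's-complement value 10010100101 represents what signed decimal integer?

-859

pattern = 10010100101 (MSB is 1 ⇒ negative)
Invert: 01101011010, add 1 → 01101011011 = 859, so the value is -859.
(Equivalently: 1189 - 2^11 = 1189 - 2048 = -859.)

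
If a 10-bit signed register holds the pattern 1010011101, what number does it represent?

-355

pattern = 1010011101 (MSB is 1 ⇒ negative)
Invert: 0101100010, add 1 → 0101100011 = 355, so the value is -355.
(Equivalently: 669 - 2^10 = 669 - 1024 = -355.)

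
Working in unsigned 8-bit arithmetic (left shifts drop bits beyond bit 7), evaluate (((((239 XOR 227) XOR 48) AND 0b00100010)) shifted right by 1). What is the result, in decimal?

239 = 11101111
227 = 11100011
→ XOR → 00001100 = 12
48 = 00110000
→ XOR → 00111100 = 60
0b00100010 = 00100010
→ AND → 00100000 = 32
→ shifted right by 1 → 00010000 = 16

16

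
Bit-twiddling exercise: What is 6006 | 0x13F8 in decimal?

6006 = 1011101110110
0x13F8 = 1001111111000
 OR → 1011111111110 = 6142

6142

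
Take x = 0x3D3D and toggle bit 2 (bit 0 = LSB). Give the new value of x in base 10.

x = 11110100111101
bit 2 is currently 1; toggle it via x ^ (1 << 2) = x ^ 4
→ 11110100111001 = 15673

15673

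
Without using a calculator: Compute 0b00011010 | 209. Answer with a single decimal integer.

219

a = 00011010
209 = 11010001
 OR → 11011011 = 219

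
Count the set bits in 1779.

1779 = 11011110011
Count the 1s: 1 + 1 + 1 + 1 + 1 + 1 + 1 + 1 = 8

8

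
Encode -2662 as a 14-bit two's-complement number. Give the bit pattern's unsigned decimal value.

2662 in 14 bits: 00101001100110
Invert: 11010110011001
Add 1:  11010110011010 = 13722
(Check: 2^14 - 2662 = 16384 - 2662 = 13722.)

13722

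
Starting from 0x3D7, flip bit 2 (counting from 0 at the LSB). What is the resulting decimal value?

979

x = 1111010111
bit 2 is currently 1; toggle it via x ^ (1 << 2) = x ^ 4
→ 1111010011 = 979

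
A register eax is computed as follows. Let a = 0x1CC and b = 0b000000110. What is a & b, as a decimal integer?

0x1CC = 111001100
b = 000000110
AND → 000000100 = 4

4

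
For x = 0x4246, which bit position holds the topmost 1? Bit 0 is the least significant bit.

0x4246 = 100001001000110
The topmost 1 is at position 14 (since 2^14 = 16384 ≤ 16966 < 32768).

14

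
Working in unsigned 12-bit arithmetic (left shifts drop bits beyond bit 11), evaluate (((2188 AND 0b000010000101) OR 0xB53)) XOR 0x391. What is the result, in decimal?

2188 = 100010001100
0b000010000101 = 000010000101
→ AND → 000010000100 = 132
0xB53 = 101101010011
→ OR → 101111010111 = 3031
0x391 = 001110010001
→ XOR → 100001000110 = 2118

2118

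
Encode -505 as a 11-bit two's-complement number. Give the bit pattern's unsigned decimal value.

1543

505 in 11 bits: 00111111001
Invert: 11000000110
Add 1:  11000000111 = 1543
(Check: 2^11 - 505 = 2048 - 505 = 1543.)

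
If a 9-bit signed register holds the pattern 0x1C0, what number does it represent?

-64

pattern = 111000000 (MSB is 1 ⇒ negative)
Invert: 000111111, add 1 → 001000000 = 64, so the value is -64.
(Equivalently: 448 - 2^9 = 448 - 512 = -64.)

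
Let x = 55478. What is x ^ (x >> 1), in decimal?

x = 1101100010110110 = 55478
x>>1 = 0110110001011011
XOR  = 1011010011101101 = 46317
(x ^ (x >> 1) gives the standard binary-reflected Gray code of x.)

46317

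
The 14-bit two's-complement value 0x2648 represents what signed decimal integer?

-6584

pattern = 10011001001000 (MSB is 1 ⇒ negative)
Invert: 01100110110111, add 1 → 01100110111000 = 6584, so the value is -6584.
(Equivalently: 9800 - 2^14 = 9800 - 16384 = -6584.)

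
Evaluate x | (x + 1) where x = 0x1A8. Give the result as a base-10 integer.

425

x = 110101000 = 424
x + 1 = 110101001
OR    = 110101001 = 425
(x | (x + 1) sets the lowest cleared bit.)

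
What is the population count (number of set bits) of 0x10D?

0x10D = 100001101
Count the 1s: 1 + 1 + 1 + 1 = 4

4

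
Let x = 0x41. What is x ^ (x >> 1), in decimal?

97

x = 1000001 = 65
x>>1 = 0100000
XOR  = 1100001 = 97
(x ^ (x >> 1) gives the standard binary-reflected Gray code of x.)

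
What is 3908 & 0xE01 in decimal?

3908 = 111101000100
0xE01 = 111000000001
AND → 111000000000 = 3584

3584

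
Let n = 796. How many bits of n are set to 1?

5

796 = 1100011100
Count the 1s: 1 + 1 + 1 + 1 + 1 = 5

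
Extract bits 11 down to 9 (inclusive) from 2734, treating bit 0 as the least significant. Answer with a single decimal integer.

5

v = 101010101110
Shift right by 9: 101
Mask low 3 bits: 101 = 5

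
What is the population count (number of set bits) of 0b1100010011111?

n = 1100010011111
Count the 1s: 1 + 1 + 1 + 1 + 1 + 1 + 1 + 1 = 8

8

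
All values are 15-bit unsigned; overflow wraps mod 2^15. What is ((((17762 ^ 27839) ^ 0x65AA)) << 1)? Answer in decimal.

6382

17762 = 100010101100010
27839 = 110110010111111
→ ^ → 010100111011101 = 10717
0x65AA = 110010110101010
→ ^ → 100110001110111 = 19575
→ << 1 (mod 2^15) → 001100011101110 = 6382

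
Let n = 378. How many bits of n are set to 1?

6

378 = 101111010
Count the 1s: 1 + 1 + 1 + 1 + 1 + 1 = 6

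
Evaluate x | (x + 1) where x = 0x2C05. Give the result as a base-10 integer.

x = 10110000000101 = 11269
x + 1 = 10110000000110
OR    = 10110000000111 = 11271
(x | (x + 1) sets the lowest cleared bit.)

11271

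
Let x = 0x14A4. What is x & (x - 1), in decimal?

5280

x = 1010010100100 = 5284
x - 1 = 1010010100011
AND   = 1010010100000 = 5280
(x & (x - 1) clears the lowest set bit of x.)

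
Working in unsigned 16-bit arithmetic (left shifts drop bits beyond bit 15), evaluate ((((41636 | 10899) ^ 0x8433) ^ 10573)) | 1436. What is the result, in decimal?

2013

41636 = 1010001010100100
10899 = 0010101010010011
→ | → 1010101010110111 = 43703
0x8433 = 1000010000110011
→ ^ → 0010111010000100 = 11908
10573 = 0010100101001101
→ ^ → 0000011111001001 = 1993
1436 = 0000010110011100
→ | → 0000011111011101 = 2013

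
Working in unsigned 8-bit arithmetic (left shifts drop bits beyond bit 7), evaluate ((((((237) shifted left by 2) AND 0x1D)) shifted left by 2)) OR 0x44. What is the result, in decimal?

237 = 11101101
→ shifted left by 2 (mod 2^8) → 10110100 = 180
0x1D = 00011101
→ AND → 00010100 = 20
→ shifted left by 2 (mod 2^8) → 01010000 = 80
0x44 = 01000100
→ OR → 01010100 = 84

84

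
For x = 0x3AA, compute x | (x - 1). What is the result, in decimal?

x = 1110101010 = 938
x - 1 = 1110101001
OR    = 1110101011 = 939
(x | (x - 1) sets all bits below the lowest set bit.)

939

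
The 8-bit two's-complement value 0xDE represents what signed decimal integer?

-34

pattern = 11011110 (MSB is 1 ⇒ negative)
Invert: 00100001, add 1 → 00100010 = 34, so the value is -34.
(Equivalently: 222 - 2^8 = 222 - 256 = -34.)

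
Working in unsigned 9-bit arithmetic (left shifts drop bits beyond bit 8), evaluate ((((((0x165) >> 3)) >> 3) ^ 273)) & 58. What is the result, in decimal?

16

0x165 = 101100101
→ >> 3 → 000101100 = 44
→ >> 3 → 000000101 = 5
273 = 100010001
→ ^ → 100010100 = 276
58 = 000111010
→ & → 000010000 = 16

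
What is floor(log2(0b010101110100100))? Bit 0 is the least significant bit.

0b010101110100100 = 10101110100100
The topmost 1 is at position 13 (since 2^13 = 8192 ≤ 11172 < 16384).

13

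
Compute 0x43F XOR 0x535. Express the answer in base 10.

266

0x43F = 10000111111
0x535 = 10100110101
XOR → 00100001010 = 266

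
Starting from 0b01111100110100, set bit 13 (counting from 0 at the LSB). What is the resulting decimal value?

16180

x = 01111100110100
bit 13 is currently 0; set it via x | (1 << 13) = x | 8192
→ 11111100110100 = 16180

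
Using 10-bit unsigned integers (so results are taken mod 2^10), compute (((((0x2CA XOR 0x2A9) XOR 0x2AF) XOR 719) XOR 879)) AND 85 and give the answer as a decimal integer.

0x2CA = 1011001010
0x2A9 = 1010101001
→ XOR → 0001100011 = 99
0x2AF = 1010101111
→ XOR → 1011001100 = 716
719 = 1011001111
→ XOR → 0000000011 = 3
879 = 1101101111
→ XOR → 1101101100 = 876
85 = 0001010101
→ AND → 0001000100 = 68

68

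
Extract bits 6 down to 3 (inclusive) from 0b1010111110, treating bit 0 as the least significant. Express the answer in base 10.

7

v = 1010111110
Shift right by 3: 1010111
Mask low 4 bits: 0111 = 7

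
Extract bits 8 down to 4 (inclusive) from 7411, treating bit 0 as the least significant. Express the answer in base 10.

v = 01110011110011
Shift right by 4: 0111001111
Mask low 5 bits: 01111 = 15

15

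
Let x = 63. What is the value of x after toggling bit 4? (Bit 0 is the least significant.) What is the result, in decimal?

47

x = 0000111111
bit 4 is currently 1; toggle it via x ^ (1 << 4) = x ^ 16
→ 0000101111 = 47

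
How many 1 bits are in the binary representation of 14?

3

14 = 1110
Count the 1s: 1 + 1 + 1 = 3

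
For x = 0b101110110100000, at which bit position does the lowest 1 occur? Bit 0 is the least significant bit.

5

0b101110110100000 = 101110110100000
Trailing zeros: 5, so the lowest set bit is bit 5 (value 32).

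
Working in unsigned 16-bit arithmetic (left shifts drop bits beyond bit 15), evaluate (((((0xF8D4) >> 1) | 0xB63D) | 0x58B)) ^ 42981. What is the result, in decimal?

22554

0xF8D4 = 1111100011010100
→ >> 1 → 0111110001101010 = 31850
0xB63D = 1011011000111101
→ | → 1111111001111111 = 65151
0x58B = 0000010110001011
→ | → 1111111111111111 = 65535
42981 = 1010011111100101
→ ^ → 0101100000011010 = 22554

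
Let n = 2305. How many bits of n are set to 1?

2305 = 100100000001
Count the 1s: 1 + 1 + 1 = 3

3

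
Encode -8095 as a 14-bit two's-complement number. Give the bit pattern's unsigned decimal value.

8095 in 14 bits: 01111110011111
Invert: 10000001100000
Add 1:  10000001100001 = 8289
(Check: 2^14 - 8095 = 16384 - 8095 = 8289.)

8289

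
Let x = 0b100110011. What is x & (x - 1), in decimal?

x = 100110011 = 307
x - 1 = 100110010
AND   = 100110010 = 306
(x & (x - 1) clears the lowest set bit of x.)

306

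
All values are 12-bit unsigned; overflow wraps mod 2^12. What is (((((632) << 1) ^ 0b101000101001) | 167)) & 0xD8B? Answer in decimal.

632 = 001001111000
→ << 1 (mod 2^12) → 010011110000 = 1264
0b101000101001 = 101000101001
→ ^ → 111011011001 = 3801
167 = 000010100111
→ | → 111011111111 = 3839
0xD8B = 110110001011
→ & → 110010001011 = 3211

3211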